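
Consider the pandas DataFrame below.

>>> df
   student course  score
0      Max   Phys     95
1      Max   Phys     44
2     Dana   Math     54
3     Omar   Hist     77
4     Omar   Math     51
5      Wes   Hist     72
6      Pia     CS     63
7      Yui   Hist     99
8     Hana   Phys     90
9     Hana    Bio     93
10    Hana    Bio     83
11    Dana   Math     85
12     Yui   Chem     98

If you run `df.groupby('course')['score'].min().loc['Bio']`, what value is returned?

83

group by course, min of score:
course
Bio     83
CS      63
Chem    98
Hist    72
Math    51
Phys    44
Name: score, dtype: int64
value at index 'Bio' → 83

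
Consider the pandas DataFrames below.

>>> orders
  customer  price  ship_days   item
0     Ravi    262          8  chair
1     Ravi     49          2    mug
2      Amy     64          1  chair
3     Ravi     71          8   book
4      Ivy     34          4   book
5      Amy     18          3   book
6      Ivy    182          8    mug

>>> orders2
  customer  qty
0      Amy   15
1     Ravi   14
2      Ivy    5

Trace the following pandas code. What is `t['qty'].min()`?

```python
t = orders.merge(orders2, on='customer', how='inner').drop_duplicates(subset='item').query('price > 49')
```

14

merge on 'customer' (how='inner') → 7 rows:
  customer  price  ship_days   item  qty
0     Ravi    262          8  chair   14
1     Ravi     49          2    mug   14
2      Amy     64          1  chair   15
3     Ravi     71          8   book   14
4      Ivy     34          4   book    5
5      Amy     18          3   book   15
6      Ivy    182          8    mug    5
drop duplicate item (keep=first):
  customer  price  ship_days   item  qty
0     Ravi    262          8  chair   14
1     Ravi     49          2    mug   14
3     Ravi     71          8   book   14
filter rows where price > 49:
  customer  price  ship_days   item  qty
0     Ravi    262          8  chair   14
3     Ravi     71          8   book   14
min of column 'qty' → 14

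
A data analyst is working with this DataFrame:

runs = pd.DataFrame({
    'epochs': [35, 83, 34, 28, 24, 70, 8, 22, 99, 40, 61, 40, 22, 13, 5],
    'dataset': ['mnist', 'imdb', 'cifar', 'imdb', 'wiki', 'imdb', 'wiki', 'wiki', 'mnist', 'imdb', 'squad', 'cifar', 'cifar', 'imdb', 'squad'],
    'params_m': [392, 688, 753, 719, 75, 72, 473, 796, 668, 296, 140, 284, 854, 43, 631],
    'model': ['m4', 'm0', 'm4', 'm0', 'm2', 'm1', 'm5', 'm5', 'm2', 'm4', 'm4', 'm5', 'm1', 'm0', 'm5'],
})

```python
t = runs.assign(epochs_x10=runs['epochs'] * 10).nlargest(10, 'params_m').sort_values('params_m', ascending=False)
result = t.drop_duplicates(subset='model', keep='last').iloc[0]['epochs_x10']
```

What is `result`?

add column epochs_x10 = runs['epochs'] * 10:
    epochs dataset  params_m model  epochs_x10
0       35   mnist       392    m4         350
1       83    imdb       688    m0         830
2       34   cifar       753    m4         340
3       28    imdb       719    m0         280
4       24    wiki        75    m2         240
5       70    imdb        72    m1         700
6        8    wiki       473    m5          80
7       22    wiki       796    m5         220
8       99   mnist       668    m2         990
9       40    imdb       296    m4         400
10      61   squad       140    m4         610
11      40   cifar       284    m5         400
12      22   cifar       854    m1         220
13      13    imdb        43    m0         130
14       5   squad       631    m5          50
take 10 rows with largest params_m:
    epochs dataset  params_m model  epochs_x10
12      22   cifar       854    m1         220
7       22    wiki       796    m5         220
2       34   cifar       753    m4         340
3       28    imdb       719    m0         280
1       83    imdb       688    m0         830
8       99   mnist       668    m2         990
14       5   squad       631    m5          50
6        8    wiki       473    m5          80
0       35   mnist       392    m4         350
9       40    imdb       296    m4         400
sort by params_m descending:
    epochs dataset  params_m model  epochs_x10
12      22   cifar       854    m1         220
7       22    wiki       796    m5         220
2       34   cifar       753    m4         340
3       28    imdb       719    m0         280
1       83    imdb       688    m0         830
8       99   mnist       668    m2         990
14       5   squad       631    m5          50
6        8    wiki       473    m5          80
0       35   mnist       392    m4         350
9       40    imdb       296    m4         400
drop duplicate model (keep=last):
    epochs dataset  params_m model  epochs_x10
12      22   cifar       854    m1         220
1       83    imdb       688    m0         830
8       99   mnist       668    m2         990
6        8    wiki       473    m5          80
9       40    imdb       296    m4         400
Then the value at position 0, column 'epochs_x10': 220

220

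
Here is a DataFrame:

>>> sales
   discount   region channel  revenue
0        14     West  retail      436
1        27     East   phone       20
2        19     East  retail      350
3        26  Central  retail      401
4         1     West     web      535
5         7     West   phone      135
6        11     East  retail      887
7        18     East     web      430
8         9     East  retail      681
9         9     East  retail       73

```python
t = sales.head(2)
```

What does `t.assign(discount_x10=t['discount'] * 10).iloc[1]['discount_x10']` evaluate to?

take first 2 rows:
   discount region channel  revenue
0        14   West  retail      436
1        27   East   phone       20
add column discount_x10 = t['discount'] * 10:
   discount region channel  revenue  discount_x10
0        14   West  retail      436           140
1        27   East   phone       20           270

270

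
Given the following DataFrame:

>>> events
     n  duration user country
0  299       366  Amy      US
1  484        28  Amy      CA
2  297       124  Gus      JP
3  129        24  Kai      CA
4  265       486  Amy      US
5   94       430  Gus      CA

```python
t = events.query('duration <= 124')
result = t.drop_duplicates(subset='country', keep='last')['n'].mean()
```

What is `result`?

213.0

filter rows where duration <= 124:
     n  duration user country
1  484        28  Amy      CA
2  297       124  Gus      JP
3  129        24  Kai      CA
drop duplicate country (keep=last):
     n  duration user country
2  297       124  Gus      JP
3  129        24  Kai      CA
Finally, mean of column 'n' = 213.0.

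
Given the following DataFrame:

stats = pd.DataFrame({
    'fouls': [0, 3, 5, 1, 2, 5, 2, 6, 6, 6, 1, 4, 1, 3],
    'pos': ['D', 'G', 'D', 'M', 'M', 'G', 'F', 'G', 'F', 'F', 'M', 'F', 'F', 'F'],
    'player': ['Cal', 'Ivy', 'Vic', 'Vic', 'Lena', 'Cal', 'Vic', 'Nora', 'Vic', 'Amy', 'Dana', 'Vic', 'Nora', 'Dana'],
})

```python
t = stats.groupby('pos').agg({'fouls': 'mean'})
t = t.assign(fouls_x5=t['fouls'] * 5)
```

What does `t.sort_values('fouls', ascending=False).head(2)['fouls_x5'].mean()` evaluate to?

group by pos, mean of fouls:
        fouls
pos          
D    2.500000
F    3.666667
G    4.666667
M    1.333333
add column fouls_x5 = t['fouls'] * 5:
        fouls   fouls_x5
pos                     
D    2.500000  12.500000
F    3.666667  18.333333
G    4.666667  23.333333
M    1.333333   6.666667
sort by fouls descending:
        fouls   fouls_x5
pos                     
G    4.666667  23.333333
F    3.666667  18.333333
D    2.500000  12.500000
M    1.333333   6.666667
take first 2 rows:
        fouls   fouls_x5
pos                     
G    4.666667  23.333333
F    3.666667  18.333333

20.8333333333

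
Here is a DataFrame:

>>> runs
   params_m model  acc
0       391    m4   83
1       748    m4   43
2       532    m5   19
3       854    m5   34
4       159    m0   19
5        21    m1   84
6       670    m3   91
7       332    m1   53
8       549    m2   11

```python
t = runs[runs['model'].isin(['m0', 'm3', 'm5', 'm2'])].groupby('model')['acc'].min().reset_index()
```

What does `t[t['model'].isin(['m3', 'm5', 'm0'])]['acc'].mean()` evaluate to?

43.0

filter rows where model in ['m0', 'm3', 'm5', 'm2']:
   params_m model  acc
2       532    m5   19
3       854    m5   34
4       159    m0   19
6       670    m3   91
8       549    m2   11
group by model, min of acc:
model
m0    19
m2    11
m3    91
m5    19
Name: acc, dtype: int64
reset_index():
  model  acc
0    m0   19
1    m2   11
2    m3   91
3    m5   19
filter rows where model in ['m3', 'm5', 'm0']:
  model  acc
0    m0   19
2    m3   91
3    m5   19
Taking the mean of column 'acc' gives 43.0.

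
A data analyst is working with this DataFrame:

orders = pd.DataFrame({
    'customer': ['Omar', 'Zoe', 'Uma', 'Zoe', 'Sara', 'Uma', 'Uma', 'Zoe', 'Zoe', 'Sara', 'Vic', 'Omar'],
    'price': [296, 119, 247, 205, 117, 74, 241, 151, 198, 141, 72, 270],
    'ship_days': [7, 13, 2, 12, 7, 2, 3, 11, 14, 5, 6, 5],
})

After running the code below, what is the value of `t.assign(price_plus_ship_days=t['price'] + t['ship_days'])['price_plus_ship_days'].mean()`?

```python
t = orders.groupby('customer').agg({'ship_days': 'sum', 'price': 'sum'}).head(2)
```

424.0

group by customer: sum(ship_days), sum(price):
          ship_days  price
customer                  
Omar             12    566
Sara             12    258
Uma               7    562
Vic               6     72
Zoe              50    673
take first 2 rows:
          ship_days  price
customer                  
Omar             12    566
Sara             12    258
add column price_plus_ship_days = t['price'] + t['ship_days']:
          ship_days  price  price_plus_ship_days
customer                                        
Omar             12    566                   578
Sara             12    258                   270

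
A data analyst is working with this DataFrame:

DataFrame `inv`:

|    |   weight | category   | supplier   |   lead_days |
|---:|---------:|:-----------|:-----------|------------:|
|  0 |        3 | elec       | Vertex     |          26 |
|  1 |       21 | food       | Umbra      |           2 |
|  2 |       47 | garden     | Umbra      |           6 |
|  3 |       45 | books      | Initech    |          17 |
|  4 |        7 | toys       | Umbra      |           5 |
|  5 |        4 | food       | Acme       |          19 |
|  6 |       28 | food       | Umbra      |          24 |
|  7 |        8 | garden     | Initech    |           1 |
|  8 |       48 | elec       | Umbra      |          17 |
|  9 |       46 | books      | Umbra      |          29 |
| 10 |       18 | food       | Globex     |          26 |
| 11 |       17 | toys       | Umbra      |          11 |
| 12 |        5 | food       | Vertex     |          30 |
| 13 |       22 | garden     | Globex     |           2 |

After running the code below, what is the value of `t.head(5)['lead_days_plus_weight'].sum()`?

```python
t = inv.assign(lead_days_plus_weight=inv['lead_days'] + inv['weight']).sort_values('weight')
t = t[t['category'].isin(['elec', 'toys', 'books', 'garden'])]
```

add column lead_days_plus_weight = inv['lead_days'] + inv['weight']:
    weight category supplier  lead_days  lead_days_plus_weight
0        3     elec   Vertex         26                     29
1       21     food    Umbra          2                     23
2       47   garden    Umbra          6                     53
3       45    books  Initech         17                     62
4        7     toys    Umbra          5                     12
5        4     food     Acme         19                     23
6       28     food    Umbra         24                     52
7        8   garden  Initech          1                      9
8       48     elec    Umbra         17                     65
9       46    books    Umbra         29                     75
10      18     food   Globex         26                     44
11      17     toys    Umbra         11                     28
12       5     food   Vertex         30                     35
13      22   garden   Globex          2                     24
sort by weight:
    weight category supplier  lead_days  lead_days_plus_weight
0        3     elec   Vertex         26                     29
5        4     food     Acme         19                     23
12       5     food   Vertex         30                     35
4        7     toys    Umbra          5                     12
7        8   garden  Initech          1                      9
11      17     toys    Umbra         11                     28
10      18     food   Globex         26                     44
1       21     food    Umbra          2                     23
13      22   garden   Globex          2                     24
6       28     food    Umbra         24                     52
3       45    books  Initech         17                     62
9       46    books    Umbra         29                     75
2       47   garden    Umbra          6                     53
8       48     elec    Umbra         17                     65
filter rows where category in ['elec', 'toys', 'books', 'garden']:
    weight category supplier  lead_days  lead_days_plus_weight
0        3     elec   Vertex         26                     29
4        7     toys    Umbra          5                     12
7        8   garden  Initech          1                      9
11      17     toys    Umbra         11                     28
13      22   garden   Globex          2                     24
3       45    books  Initech         17                     62
9       46    books    Umbra         29                     75
2       47   garden    Umbra          6                     53
8       48     elec    Umbra         17                     65
take first 5 rows:
    weight category supplier  lead_days  lead_days_plus_weight
0        3     elec   Vertex         26                     29
4        7     toys    Umbra          5                     12
7        8   garden  Initech          1                      9
11      17     toys    Umbra         11                     28
13      22   garden   Globex          2                     24
Reading off the sum of column 'lead_days_plus_weight', we get 102.

102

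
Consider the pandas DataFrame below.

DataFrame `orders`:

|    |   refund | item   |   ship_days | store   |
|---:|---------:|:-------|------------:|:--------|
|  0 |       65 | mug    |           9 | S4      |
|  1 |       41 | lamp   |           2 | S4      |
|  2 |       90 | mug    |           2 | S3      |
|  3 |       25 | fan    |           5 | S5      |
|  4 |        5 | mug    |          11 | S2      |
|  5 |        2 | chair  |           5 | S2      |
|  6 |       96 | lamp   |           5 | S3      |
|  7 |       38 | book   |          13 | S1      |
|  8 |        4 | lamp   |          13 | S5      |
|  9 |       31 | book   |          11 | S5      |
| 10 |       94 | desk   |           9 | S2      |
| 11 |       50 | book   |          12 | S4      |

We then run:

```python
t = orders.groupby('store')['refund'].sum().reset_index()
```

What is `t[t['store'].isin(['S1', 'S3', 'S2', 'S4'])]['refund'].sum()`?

group by store, sum of refund:
store
S1     38
S2    101
S3    186
S4    156
S5     60
Name: refund, dtype: int64
reset_index():
  store  refund
0    S1      38
1    S2     101
2    S3     186
3    S4     156
4    S5      60
filter rows where store in ['S1', 'S3', 'S2', 'S4']:
  store  refund
0    S1      38
1    S2     101
2    S3     186
3    S4     156
Reading off the sum of column 'refund', we get 481.

481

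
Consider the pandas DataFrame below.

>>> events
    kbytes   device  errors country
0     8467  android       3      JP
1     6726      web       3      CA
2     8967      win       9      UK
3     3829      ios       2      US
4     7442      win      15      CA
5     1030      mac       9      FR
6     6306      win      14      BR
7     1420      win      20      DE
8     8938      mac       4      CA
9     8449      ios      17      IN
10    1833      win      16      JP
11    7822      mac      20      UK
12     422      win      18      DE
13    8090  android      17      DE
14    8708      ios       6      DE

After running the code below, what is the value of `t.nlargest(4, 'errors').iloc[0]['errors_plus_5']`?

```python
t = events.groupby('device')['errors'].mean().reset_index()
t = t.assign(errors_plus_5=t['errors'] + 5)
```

group by device, mean of errors:
device
android    10.000000
ios         8.333333
mac        11.000000
web         3.000000
win        15.333333
Name: errors, dtype: float64
reset_index():
    device     errors
0  android  10.000000
1      ios   8.333333
2      mac  11.000000
3      web   3.000000
4      win  15.333333
add column errors_plus_5 = t['errors'] + 5:
    device     errors  errors_plus_5
0  android  10.000000      15.000000
1      ios   8.333333      13.333333
2      mac  11.000000      16.000000
3      web   3.000000       8.000000
4      win  15.333333      20.333333
take 4 rows with largest errors:
    device     errors  errors_plus_5
4      win  15.333333      20.333333
2      mac  11.000000      16.000000
0  android  10.000000      15.000000
1      ios   8.333333      13.333333
Taking the value at position 0, column 'errors_plus_5' gives 20.3333333333.

20.3333333333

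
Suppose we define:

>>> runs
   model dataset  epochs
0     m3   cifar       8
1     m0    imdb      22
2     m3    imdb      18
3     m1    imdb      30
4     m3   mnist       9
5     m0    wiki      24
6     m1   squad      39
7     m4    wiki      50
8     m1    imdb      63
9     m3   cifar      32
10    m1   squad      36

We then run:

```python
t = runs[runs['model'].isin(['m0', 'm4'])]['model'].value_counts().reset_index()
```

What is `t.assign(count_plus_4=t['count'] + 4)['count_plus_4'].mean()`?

5.5

filter rows where model in ['m0', 'm4']:
  model dataset  epochs
1    m0    imdb      22
5    m0    wiki      24
7    m4    wiki      50
value_counts of model:
model
m0    2
m4    1
Name: count, dtype: int64
reset_index():
  model  count
0    m0      2
1    m4      1
add column count_plus_4 = t['count'] + 4:
  model  count  count_plus_4
0    m0      2             6
1    m4      1             5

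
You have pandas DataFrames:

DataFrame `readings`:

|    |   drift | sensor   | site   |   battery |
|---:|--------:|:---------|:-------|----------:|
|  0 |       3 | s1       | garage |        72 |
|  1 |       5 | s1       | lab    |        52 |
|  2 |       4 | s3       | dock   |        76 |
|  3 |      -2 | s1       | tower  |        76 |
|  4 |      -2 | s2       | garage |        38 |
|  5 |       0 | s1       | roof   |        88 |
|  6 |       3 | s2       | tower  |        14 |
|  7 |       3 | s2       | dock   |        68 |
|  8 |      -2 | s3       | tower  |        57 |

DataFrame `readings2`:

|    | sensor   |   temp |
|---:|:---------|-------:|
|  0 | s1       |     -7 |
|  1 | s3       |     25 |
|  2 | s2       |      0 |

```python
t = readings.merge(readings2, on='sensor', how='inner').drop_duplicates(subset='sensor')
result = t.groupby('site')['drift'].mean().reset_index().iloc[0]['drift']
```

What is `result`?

4.0

merge on 'sensor' (how='inner') → 9 rows:
   drift sensor    site  battery  temp
0      3     s1  garage       72    -7
1      5     s1     lab       52    -7
2      4     s3    dock       76    25
3     -2     s1   tower       76    -7
4     -2     s2  garage       38     0
5      0     s1    roof       88    -7
6      3     s2   tower       14     0
7      3     s2    dock       68     0
8     -2     s3   tower       57    25
drop duplicate sensor (keep=first):
   drift sensor    site  battery  temp
0      3     s1  garage       72    -7
2      4     s3    dock       76    25
4     -2     s2  garage       38     0
group by site, mean of drift:
site
dock      4.0
garage    0.5
Name: drift, dtype: float64
reset_index():
     site  drift
0    dock    4.0
1  garage    0.5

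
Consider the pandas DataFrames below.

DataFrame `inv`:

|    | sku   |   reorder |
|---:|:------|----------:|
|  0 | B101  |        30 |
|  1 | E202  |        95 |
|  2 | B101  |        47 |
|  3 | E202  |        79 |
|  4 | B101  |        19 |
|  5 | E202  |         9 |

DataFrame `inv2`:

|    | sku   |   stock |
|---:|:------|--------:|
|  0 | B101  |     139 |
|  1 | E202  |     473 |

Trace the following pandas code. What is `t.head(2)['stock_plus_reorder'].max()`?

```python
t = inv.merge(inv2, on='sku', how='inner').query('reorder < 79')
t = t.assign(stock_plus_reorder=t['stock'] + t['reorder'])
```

186

merge on 'sku' (how='inner') → 6 rows:
    sku  reorder  stock
0  B101       30    139
1  E202       95    473
2  B101       47    139
3  E202       79    473
4  B101       19    139
5  E202        9    473
filter rows where reorder < 79:
    sku  reorder  stock
0  B101       30    139
2  B101       47    139
4  B101       19    139
5  E202        9    473
add column stock_plus_reorder = t['stock'] + t['reorder']:
    sku  reorder  stock  stock_plus_reorder
0  B101       30    139                 169
2  B101       47    139                 186
4  B101       19    139                 158
5  E202        9    473                 482
take first 2 rows:
    sku  reorder  stock  stock_plus_reorder
0  B101       30    139                 169
2  B101       47    139                 186
The max of column 'stock_plus_reorder' is 186.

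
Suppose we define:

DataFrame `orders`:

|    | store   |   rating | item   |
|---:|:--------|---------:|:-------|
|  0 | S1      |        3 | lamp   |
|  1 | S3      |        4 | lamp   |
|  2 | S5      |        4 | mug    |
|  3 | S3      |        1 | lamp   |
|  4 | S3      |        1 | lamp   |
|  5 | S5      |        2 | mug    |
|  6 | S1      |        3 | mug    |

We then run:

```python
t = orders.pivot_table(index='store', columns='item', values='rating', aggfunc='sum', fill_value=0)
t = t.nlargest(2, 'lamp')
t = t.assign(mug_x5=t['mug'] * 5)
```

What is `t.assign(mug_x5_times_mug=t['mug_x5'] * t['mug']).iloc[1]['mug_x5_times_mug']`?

pivot: rows=store, cols=item, sum(rating):
item   lamp  mug
store           
S1        3    3
S3        6    0
S5        0    6
take 2 rows with largest lamp:
item   lamp  mug
store           
S3        6    0
S1        3    3
add column mug_x5 = t['mug'] * 5:
item   lamp  mug  mug_x5
store                   
S3        6    0       0
S1        3    3      15
add column mug_x5_times_mug = t['mug_x5'] * t['mug']:
item   lamp  mug  mug_x5  mug_x5_times_mug
store                                     
S3        6    0       0                 0
S1        3    3      15                45
Then the value at position 1, column 'mug_x5_times_mug': 45

45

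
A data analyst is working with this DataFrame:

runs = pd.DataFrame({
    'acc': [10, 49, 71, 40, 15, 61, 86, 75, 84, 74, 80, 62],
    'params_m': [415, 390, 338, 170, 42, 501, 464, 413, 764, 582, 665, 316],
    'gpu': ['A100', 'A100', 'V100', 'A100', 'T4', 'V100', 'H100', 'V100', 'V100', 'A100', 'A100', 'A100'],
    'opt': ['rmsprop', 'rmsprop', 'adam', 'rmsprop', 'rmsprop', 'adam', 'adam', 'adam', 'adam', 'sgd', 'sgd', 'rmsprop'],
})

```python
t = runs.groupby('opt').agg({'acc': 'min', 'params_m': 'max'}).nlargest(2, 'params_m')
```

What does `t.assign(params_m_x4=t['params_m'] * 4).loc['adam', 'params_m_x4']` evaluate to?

group by opt: min(acc), max(params_m):
         acc  params_m
opt                   
adam      61       764
rmsprop   10       415
sgd       74       665
take 2 rows with largest params_m:
      acc  params_m
opt                
adam   61       764
sgd    74       665
add column params_m_x4 = t['params_m'] * 4:
      acc  params_m  params_m_x4
opt                             
adam   61       764         3056
sgd    74       665         2660

3056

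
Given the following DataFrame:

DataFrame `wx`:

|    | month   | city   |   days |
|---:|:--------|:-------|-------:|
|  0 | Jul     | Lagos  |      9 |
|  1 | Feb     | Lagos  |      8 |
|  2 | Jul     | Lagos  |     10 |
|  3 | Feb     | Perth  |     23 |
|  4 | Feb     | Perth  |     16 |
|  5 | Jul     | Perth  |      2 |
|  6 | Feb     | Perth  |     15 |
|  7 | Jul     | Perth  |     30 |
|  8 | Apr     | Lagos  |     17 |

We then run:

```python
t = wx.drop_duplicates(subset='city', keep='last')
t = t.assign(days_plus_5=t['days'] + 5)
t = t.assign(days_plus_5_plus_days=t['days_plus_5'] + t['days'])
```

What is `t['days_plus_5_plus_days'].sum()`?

drop duplicate city (keep=last):
  month   city  days
7   Jul  Perth    30
8   Apr  Lagos    17
add column days_plus_5 = t['days'] + 5:
  month   city  days  days_plus_5
7   Jul  Perth    30           35
8   Apr  Lagos    17           22
add column days_plus_5_plus_days = t['days_plus_5'] + t['days']:
  month   city  days  days_plus_5  days_plus_5_plus_days
7   Jul  Perth    30           35                     65
8   Apr  Lagos    17           22                     39

104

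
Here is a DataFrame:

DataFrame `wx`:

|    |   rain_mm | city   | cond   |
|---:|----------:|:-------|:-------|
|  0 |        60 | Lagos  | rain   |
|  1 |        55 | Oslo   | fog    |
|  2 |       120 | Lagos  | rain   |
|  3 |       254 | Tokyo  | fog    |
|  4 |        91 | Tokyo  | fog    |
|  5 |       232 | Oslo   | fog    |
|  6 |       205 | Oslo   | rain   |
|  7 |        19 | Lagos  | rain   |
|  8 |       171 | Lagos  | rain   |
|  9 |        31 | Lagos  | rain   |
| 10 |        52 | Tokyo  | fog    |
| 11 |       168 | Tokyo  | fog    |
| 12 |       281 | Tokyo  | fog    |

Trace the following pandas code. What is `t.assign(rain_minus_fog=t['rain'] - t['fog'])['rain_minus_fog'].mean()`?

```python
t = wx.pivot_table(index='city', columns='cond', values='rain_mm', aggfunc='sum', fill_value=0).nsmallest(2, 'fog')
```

159.5

pivot: rows=city, cols=cond, sum(rain_mm):
cond   fog  rain
city            
Lagos    0   401
Oslo   287   205
Tokyo  846     0
take 2 rows with smallest fog:
cond   fog  rain
city            
Lagos    0   401
Oslo   287   205
add column rain_minus_fog = t['rain'] - t['fog']:
cond   fog  rain  rain_minus_fog
city                            
Lagos    0   401             401
Oslo   287   205             -82
Hence 159.5.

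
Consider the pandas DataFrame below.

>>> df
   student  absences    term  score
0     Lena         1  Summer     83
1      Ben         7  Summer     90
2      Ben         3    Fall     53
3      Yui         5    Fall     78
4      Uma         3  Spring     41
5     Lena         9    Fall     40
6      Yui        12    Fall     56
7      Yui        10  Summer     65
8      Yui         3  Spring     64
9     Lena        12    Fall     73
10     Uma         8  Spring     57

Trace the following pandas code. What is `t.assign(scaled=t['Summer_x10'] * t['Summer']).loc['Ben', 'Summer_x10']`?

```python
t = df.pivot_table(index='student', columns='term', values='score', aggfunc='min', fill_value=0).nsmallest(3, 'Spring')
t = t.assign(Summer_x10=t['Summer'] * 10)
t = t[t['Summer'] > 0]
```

900

pivot: rows=student, cols=term, min(score):
term     Fall  Spring  Summer
student                      
Ben        53       0      90
Lena       40       0      83
Uma         0      41       0
Yui        56      64      65
take 3 rows with smallest Spring:
term     Fall  Spring  Summer
student                      
Ben        53       0      90
Lena       40       0      83
Uma         0      41       0
add column Summer_x10 = t['Summer'] * 10:
term     Fall  Spring  Summer  Summer_x10
student                                  
Ben        53       0      90         900
Lena       40       0      83         830
Uma         0      41       0           0
filter rows where Summer > 0:
term     Fall  Spring  Summer  Summer_x10
student                                  
Ben        53       0      90         900
Lena       40       0      83         830
add column scaled = t['Summer_x10'] * t['Summer']:
term     Fall  Spring  Summer  Summer_x10  scaled
student                                          
Ben        53       0      90         900   81000
Lena       40       0      83         830   68890
Reading off the value at row 'Ben', column 'Summer_x10', we get 900.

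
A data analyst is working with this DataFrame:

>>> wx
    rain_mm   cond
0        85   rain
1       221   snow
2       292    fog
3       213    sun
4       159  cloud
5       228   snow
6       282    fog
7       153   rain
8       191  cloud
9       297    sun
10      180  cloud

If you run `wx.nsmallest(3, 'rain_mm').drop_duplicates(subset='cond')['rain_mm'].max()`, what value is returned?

take 3 rows with smallest rain_mm:
   rain_mm   cond
0       85   rain
7      153   rain
4      159  cloud
drop duplicate cond (keep=first):
   rain_mm   cond
0       85   rain
4      159  cloud
Then the max of column 'rain_mm': 159

159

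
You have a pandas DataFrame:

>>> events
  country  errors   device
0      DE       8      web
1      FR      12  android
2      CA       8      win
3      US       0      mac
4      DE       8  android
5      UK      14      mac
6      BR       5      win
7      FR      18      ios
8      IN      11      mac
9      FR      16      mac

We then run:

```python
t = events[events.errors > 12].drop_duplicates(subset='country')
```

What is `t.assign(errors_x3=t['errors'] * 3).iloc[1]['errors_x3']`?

54

filter rows where errors > 12:
  country  errors device
5      UK      14    mac
7      FR      18    ios
9      FR      16    mac
drop duplicate country (keep=first):
  country  errors device
5      UK      14    mac
7      FR      18    ios
add column errors_x3 = t['errors'] * 3:
  country  errors device  errors_x3
5      UK      14    mac         42
7      FR      18    ios         54
Hence 54.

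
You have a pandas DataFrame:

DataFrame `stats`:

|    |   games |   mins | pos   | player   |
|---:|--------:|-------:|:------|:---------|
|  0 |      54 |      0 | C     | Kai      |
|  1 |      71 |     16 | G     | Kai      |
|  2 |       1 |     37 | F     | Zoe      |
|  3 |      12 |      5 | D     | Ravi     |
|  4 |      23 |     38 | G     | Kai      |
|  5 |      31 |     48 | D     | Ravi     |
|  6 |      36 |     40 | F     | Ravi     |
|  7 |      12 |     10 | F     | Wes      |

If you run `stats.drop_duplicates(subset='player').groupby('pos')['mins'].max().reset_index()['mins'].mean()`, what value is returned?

drop duplicate player (keep=first):
   games  mins pos player
0     54     0   C    Kai
2      1    37   F    Zoe
3     12     5   D   Ravi
7     12    10   F    Wes
group by pos, max of mins:
pos
C     0
D     5
F    37
Name: mins, dtype: int64
reset_index():
  pos  mins
0   C     0
1   D     5
2   F    37
Hence 14.0.

14.0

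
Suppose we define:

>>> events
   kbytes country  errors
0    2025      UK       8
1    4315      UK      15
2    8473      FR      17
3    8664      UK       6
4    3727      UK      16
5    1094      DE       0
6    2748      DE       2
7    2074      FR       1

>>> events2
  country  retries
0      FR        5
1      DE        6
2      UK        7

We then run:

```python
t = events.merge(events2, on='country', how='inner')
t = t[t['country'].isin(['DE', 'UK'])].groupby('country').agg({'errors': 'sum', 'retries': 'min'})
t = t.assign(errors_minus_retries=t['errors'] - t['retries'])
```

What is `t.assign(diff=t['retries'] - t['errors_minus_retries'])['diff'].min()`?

merge on 'country' (how='inner') → 8 rows:
   kbytes country  errors  retries
0    2025      UK       8        7
1    4315      UK      15        7
2    8473      FR      17        5
3    8664      UK       6        7
4    3727      UK      16        7
5    1094      DE       0        6
6    2748      DE       2        6
7    2074      FR       1        5
filter rows where country in ['DE', 'UK']:
   kbytes country  errors  retries
0    2025      UK       8        7
1    4315      UK      15        7
3    8664      UK       6        7
4    3727      UK      16        7
5    1094      DE       0        6
6    2748      DE       2        6
group by country: sum(errors), min(retries):
         errors  retries
country                 
DE            2        6
UK           45        7
add column errors_minus_retries = t['errors'] - t['retries']:
         errors  retries  errors_minus_retries
country                                       
DE            2        6                    -4
UK           45        7                    38
add column diff = t['retries'] - t['errors_minus_retries']:
         errors  retries  errors_minus_retries  diff
country                                             
DE            2        6                    -4    10
UK           45        7                    38   -31
Taking the min of column 'diff' gives -31.

-31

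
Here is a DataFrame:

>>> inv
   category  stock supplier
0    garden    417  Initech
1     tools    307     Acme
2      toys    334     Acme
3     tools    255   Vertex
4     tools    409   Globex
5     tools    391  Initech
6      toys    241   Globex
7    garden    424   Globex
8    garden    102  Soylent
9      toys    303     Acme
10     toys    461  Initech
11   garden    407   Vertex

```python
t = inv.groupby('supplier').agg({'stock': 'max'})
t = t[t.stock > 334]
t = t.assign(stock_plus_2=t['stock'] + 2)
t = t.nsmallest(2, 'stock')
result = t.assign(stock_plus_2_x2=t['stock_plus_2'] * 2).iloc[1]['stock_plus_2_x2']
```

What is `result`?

group by supplier, max of stock:
          stock
supplier       
Acme        334
Globex      424
Initech     461
Soylent     102
Vertex      407
filter rows where stock > 334:
          stock
supplier       
Globex      424
Initech     461
Vertex      407
add column stock_plus_2 = t['stock'] + 2:
          stock  stock_plus_2
supplier                     
Globex      424           426
Initech     461           463
Vertex      407           409
take 2 rows with smallest stock:
          stock  stock_plus_2
supplier                     
Vertex      407           409
Globex      424           426
add column stock_plus_2_x2 = t['stock_plus_2'] * 2:
          stock  stock_plus_2  stock_plus_2_x2
supplier                                      
Vertex      407           409              818
Globex      424           426              852

852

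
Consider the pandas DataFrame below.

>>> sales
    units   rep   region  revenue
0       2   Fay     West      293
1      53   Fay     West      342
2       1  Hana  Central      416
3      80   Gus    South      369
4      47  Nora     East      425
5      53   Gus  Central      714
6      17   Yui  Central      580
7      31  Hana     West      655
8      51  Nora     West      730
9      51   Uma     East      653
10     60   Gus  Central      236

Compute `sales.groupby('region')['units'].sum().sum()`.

group by region, sum of units:
region
Central    131
East        98
South       80
West       137
Name: units, dtype: int64

446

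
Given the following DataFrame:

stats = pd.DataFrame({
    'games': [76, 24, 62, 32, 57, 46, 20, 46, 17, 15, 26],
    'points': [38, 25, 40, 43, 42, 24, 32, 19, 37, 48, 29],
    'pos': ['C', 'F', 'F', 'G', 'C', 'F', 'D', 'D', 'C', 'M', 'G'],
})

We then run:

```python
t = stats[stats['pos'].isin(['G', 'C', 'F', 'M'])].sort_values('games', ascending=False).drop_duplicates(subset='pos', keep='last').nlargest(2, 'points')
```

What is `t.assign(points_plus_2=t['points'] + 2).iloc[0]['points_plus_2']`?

50

filter rows where pos in ['G', 'C', 'F', 'M']:
    games  points pos
0      76      38   C
1      24      25   F
2      62      40   F
3      32      43   G
4      57      42   C
5      46      24   F
8      17      37   C
9      15      48   M
10     26      29   G
sort by games descending:
    games  points pos
0      76      38   C
2      62      40   F
4      57      42   C
5      46      24   F
3      32      43   G
10     26      29   G
1      24      25   F
8      17      37   C
9      15      48   M
drop duplicate pos (keep=last):
    games  points pos
10     26      29   G
1      24      25   F
8      17      37   C
9      15      48   M
take 2 rows with largest points:
   games  points pos
9     15      48   M
8     17      37   C
add column points_plus_2 = t['points'] + 2:
   games  points pos  points_plus_2
9     15      48   M             50
8     17      37   C             39
value at position 0, column 'points_plus_2' → 50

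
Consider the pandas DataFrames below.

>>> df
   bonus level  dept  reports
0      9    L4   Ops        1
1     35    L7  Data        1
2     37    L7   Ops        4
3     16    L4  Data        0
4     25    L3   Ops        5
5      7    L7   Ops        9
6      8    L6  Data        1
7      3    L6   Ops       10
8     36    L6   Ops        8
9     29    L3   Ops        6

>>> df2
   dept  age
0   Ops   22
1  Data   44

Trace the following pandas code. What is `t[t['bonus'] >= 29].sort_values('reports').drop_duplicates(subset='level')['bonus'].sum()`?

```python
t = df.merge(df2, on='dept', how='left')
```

100

merge on 'dept' (how='left') → 10 rows:
   bonus level  dept  reports  age
0      9    L4   Ops        1   22
1     35    L7  Data        1   44
2     37    L7   Ops        4   22
3     16    L4  Data        0   44
4     25    L3   Ops        5   22
5      7    L7   Ops        9   22
6      8    L6  Data        1   44
7      3    L6   Ops       10   22
8     36    L6   Ops        8   22
9     29    L3   Ops        6   22
filter rows where bonus >= 29:
   bonus level  dept  reports  age
1     35    L7  Data        1   44
2     37    L7   Ops        4   22
8     36    L6   Ops        8   22
9     29    L3   Ops        6   22
sort by reports:
   bonus level  dept  reports  age
1     35    L7  Data        1   44
2     37    L7   Ops        4   22
9     29    L3   Ops        6   22
8     36    L6   Ops        8   22
drop duplicate level (keep=first):
   bonus level  dept  reports  age
1     35    L7  Data        1   44
9     29    L3   Ops        6   22
8     36    L6   Ops        8   22
So sum() = 100.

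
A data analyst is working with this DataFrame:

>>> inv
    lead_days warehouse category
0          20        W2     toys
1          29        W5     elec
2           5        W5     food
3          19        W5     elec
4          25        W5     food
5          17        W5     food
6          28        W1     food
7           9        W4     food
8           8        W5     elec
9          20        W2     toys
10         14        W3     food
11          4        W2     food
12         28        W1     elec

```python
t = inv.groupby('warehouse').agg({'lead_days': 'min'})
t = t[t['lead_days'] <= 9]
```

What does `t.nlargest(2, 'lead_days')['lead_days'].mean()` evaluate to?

7.0

group by warehouse, min of lead_days:
           lead_days
warehouse           
W1                28
W2                 4
W3                14
W4                 9
W5                 5
filter rows where lead_days <= 9:
           lead_days
warehouse           
W2                 4
W4                 9
W5                 5
take 2 rows with largest lead_days:
           lead_days
warehouse           
W4                 9
W5                 5
Finally, mean of column 'lead_days' = 7.0.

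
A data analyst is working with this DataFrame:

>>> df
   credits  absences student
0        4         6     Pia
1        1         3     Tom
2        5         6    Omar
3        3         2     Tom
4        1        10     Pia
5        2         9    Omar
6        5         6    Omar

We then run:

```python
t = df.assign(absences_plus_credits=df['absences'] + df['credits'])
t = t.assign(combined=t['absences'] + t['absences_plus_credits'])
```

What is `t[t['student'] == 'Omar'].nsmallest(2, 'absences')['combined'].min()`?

add column absences_plus_credits = df['absences'] + df['credits']:
   credits  absences student  absences_plus_credits
0        4         6     Pia                     10
1        1         3     Tom                      4
2        5         6    Omar                     11
3        3         2     Tom                      5
4        1        10     Pia                     11
5        2         9    Omar                     11
6        5         6    Omar                     11
add column combined = t['absences'] + t['absences_plus_credits']:
   credits  absences student  absences_plus_credits  combined
0        4         6     Pia                     10        16
1        1         3     Tom                      4         7
2        5         6    Omar                     11        17
3        3         2     Tom                      5         7
4        1        10     Pia                     11        21
5        2         9    Omar                     11        20
6        5         6    Omar                     11        17
filter rows where student == 'Omar':
   credits  absences student  absences_plus_credits  combined
2        5         6    Omar                     11        17
5        2         9    Omar                     11        20
6        5         6    Omar                     11        17
take 2 rows with smallest absences:
   credits  absences student  absences_plus_credits  combined
2        5         6    Omar                     11        17
6        5         6    Omar                     11        17

17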